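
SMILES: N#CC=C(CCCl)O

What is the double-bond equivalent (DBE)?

3

Molecular formula from the SMILES: C5H6ClNO.
DoU = (2C + 2 + N − H − X)/2 = (2·5 + 2 + 1 − 6 − 1)/2 = 6/2 = 3.
(Structurally: 0 ring(s) + 3 π bond(s) = 3.)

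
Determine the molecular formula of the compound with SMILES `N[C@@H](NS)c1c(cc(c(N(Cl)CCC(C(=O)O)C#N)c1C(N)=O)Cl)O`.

C13H15Cl2N5O4S

Heavy atoms from the SMILES: 13 C, 2 Cl, 5 N, 4 O, 1 S.
Implicit hydrogens by atom environment:
  5 × C (aromatic): no H
  3 × C: no H
  2 × C: 2 H each → 4
  2 × C: 1 H each → 2
  2 × Cl: no H
  2 × N: 2 H each → 4
  2 × N: no H
  2 × O: 1 H each → 2
  2 × O: no H
  1 × C (aromatic): 1 H
  1 × N: 1 H
  1 × S: 1 H
  Total hydrogens = 15.
Molecular formula: C13H15Cl2N5O4S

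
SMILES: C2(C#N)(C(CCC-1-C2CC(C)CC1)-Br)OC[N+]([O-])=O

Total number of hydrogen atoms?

19

Hydrogens are implicit in SMILES; fill each atom to its normal valence:
  6 × C: 2 H each → 12
  4 × C: 1 H each → 4
  2 × C: no H
  2 × O: no H
  1 × Br: no H
  1 × C: 3 H
  1 × N: no H
  1 × N (charge +1): no H
  1 × O (charge -1): no H
  Total hydrogens = 19.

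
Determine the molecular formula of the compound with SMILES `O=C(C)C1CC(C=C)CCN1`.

C9H15NO

Heavy atoms from the SMILES: 9 C, 1 N, 1 O.
Implicit hydrogens by atom environment:
  4 × C: 2 H each → 8
  3 × C: 1 H each → 3
  1 × C: 3 H
  1 × C: no H
  1 × N: 1 H
  1 × O: no H
  Total hydrogens = 15.
Molecular formula: C9H15NO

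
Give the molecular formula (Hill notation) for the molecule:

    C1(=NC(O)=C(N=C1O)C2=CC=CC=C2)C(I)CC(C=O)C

Heavy atoms from the SMILES: 15 C, 1 I, 2 N, 3 O.
Implicit hydrogens by atom environment:
  5 × C (aromatic): 1 H each → 5
  5 × C (aromatic): no H
  3 × C: 1 H each → 3
  2 × N (aromatic): no H
  2 × O: 1 H each → 2
  1 × C: 3 H
  1 × C: 2 H
  1 × I: no H
  1 × O: no H
  Total hydrogens = 15.
Molecular formula: C15H15IN2O3

C15H15IN2O3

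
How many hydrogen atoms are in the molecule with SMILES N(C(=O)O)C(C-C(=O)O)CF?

8

Hydrogens are implicit in SMILES; fill each atom to its normal valence:
  2 × C: 2 H each → 4
  2 × C: no H
  2 × O: 1 H each → 2
  2 × O: no H
  1 × C: 1 H
  1 × F: no H
  1 × N: 1 H
  Total hydrogens = 8.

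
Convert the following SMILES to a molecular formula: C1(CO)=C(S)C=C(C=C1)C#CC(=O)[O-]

Heavy atoms from the SMILES: 10 C, 3 O, 1 S.
Implicit hydrogens by atom environment:
  3 × C (aromatic): 1 H each → 3
  3 × C (aromatic): no H
  3 × C: no H
  1 × C: 2 H
  1 × O: 1 H
  1 × O: no H
  1 × O (charge -1): no H
  1 × S: 1 H
  Total hydrogens = 7.
Net charge -1.
Molecular formula: C10H7O3S-

C10H7O3S-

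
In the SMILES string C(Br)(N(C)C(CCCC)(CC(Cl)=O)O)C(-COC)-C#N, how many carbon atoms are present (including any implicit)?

13

The symbol for carbon appears 13 times in the SMILES. (Cl is a single chlorine, not C + l.)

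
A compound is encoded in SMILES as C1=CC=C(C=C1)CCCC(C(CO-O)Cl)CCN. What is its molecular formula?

C14H22ClNO2

Heavy atoms from the SMILES: 14 C, 1 Cl, 1 N, 2 O.
Implicit hydrogens by atom environment:
  6 × C: 2 H each → 12
  5 × C (aromatic): 1 H each → 5
  2 × C: 1 H each → 2
  1 × C (aromatic): no H
  1 × Cl: no H
  1 × N: 2 H
  1 × O: 1 H
  1 × O: no H
  Total hydrogens = 22.
Molecular formula: C14H22ClNO2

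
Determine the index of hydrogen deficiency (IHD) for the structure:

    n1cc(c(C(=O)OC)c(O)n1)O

Molecular formula from the SMILES: C6H6N2O4.
DoU = (2C + 2 + N − H − X)/2 = (2·6 + 2 + 2 − 6 − 0)/2 = 10/2 = 5.
(Structurally: 1 ring(s) + 4 π bond(s) = 5.)

5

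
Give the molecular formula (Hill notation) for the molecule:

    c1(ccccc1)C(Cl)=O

Heavy atoms from the SMILES: 7 C, 1 Cl, 1 O.
Implicit hydrogens by atom environment:
  5 × C (aromatic): 1 H each → 5
  1 × C (aromatic): no H
  1 × C: no H
  1 × Cl: no H
  1 × O: no H
  Total hydrogens = 5.
Molecular formula: C7H5ClO

C7H5ClO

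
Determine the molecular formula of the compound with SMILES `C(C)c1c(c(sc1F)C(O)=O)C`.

Heavy atoms from the SMILES: 8 C, 1 F, 2 O, 1 S.
Implicit hydrogens by atom environment:
  4 × C (aromatic): no H
  2 × C: 3 H each → 6
  1 × C: 2 H
  1 × C: no H
  1 × F: no H
  1 × O: 1 H
  1 × O: no H
  1 × S (aromatic): no H
  Total hydrogens = 9.
Molecular formula: C8H9FO2S

C8H9FO2S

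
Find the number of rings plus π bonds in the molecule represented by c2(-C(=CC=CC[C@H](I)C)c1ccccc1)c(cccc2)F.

Molecular formula from the SMILES: C19H18FI.
DoU = (2C + 2 + N − H − X)/2 = (2·19 + 2 + 0 − 18 − 2)/2 = 20/2 = 10.
(Structurally: 2 ring(s) + 8 π bond(s) = 10.)

10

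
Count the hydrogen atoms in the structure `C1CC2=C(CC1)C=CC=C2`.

Hydrogens are implicit in SMILES; fill each atom to its normal valence:
  4 × C: 2 H each → 8
  4 × C (aromatic): 1 H each → 4
  2 × C (aromatic): no H
  Total hydrogens = 12.

12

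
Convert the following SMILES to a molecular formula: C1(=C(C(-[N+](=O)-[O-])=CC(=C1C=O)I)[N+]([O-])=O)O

Heavy atoms from the SMILES: 7 C, 1 I, 2 N, 6 O.
Implicit hydrogens by atom environment:
  5 × C (aromatic): no H
  3 × O: no H
  2 × N (charge +1): no H
  2 × O (charge -1): no H
  1 × C (aromatic): 1 H
  1 × C: 1 H
  1 × I: no H
  1 × O: 1 H
  Total hydrogens = 3.
Molecular formula: C7H3IN2O6

C7H3IN2O6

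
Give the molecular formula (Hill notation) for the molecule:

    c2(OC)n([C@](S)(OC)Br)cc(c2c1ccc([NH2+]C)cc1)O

C14H18BrN2O3S+

Heavy atoms from the SMILES: 1 Br, 14 C, 2 N, 3 O, 1 S.
Implicit hydrogens by atom environment:
  5 × C (aromatic): 1 H each → 5
  5 × C (aromatic): no H
  3 × C: 3 H each → 9
  2 × O: no H
  1 × Br: no H
  1 × C: no H
  1 × N (charge +1): 2 H
  1 × N (aromatic): no H
  1 × O: 1 H
  1 × S: 1 H
  Total hydrogens = 18.
Net charge +1.
Molecular formula: C14H18BrN2O3S+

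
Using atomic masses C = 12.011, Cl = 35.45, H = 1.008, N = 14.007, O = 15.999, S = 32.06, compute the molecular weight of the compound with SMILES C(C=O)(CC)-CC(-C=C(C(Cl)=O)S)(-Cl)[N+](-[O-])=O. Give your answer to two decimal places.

Molecular formula: C9H11Cl2NO4S.
M = 9×12.011 + 2×35.45 + 11×1.008 + 1×14.007 + 4×15.999 + 1×32.06 = 300.15 g/mol.

300.15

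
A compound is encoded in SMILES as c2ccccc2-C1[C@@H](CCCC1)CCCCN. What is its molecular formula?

C16H25N

Heavy atoms from the SMILES: 16 C, 1 N.
Implicit hydrogens by atom environment:
  8 × C: 2 H each → 16
  5 × C (aromatic): 1 H each → 5
  2 × C: 1 H each → 2
  1 × C (aromatic): no H
  1 × N: 2 H
  Total hydrogens = 25.
Molecular formula: C16H25N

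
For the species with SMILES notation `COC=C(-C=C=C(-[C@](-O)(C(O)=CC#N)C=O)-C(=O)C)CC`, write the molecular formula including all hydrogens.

C15H17NO5

Heavy atoms from the SMILES: 15 C, 1 N, 5 O.
Implicit hydrogens by atom environment:
  7 × C: no H
  4 × C: 1 H each → 4
  3 × C: 3 H each → 9
  3 × O: no H
  2 × O: 1 H each → 2
  1 × C: 2 H
  1 × N: no H
  Total hydrogens = 17.
Molecular formula: C15H17NO5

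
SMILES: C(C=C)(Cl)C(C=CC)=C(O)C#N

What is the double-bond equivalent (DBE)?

5

Molecular formula from the SMILES: C9H10ClNO.
DoU = (2C + 2 + N − H − X)/2 = (2·9 + 2 + 1 − 10 − 1)/2 = 10/2 = 5.
(Structurally: 0 ring(s) + 5 π bond(s) = 5.)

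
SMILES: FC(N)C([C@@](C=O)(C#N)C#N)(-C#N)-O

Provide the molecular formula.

Heavy atoms from the SMILES: 7 C, 1 F, 4 N, 2 O.
Implicit hydrogens by atom environment:
  5 × C: no H
  3 × N: no H
  2 × C: 1 H each → 2
  1 × F: no H
  1 × N: 2 H
  1 × O: 1 H
  1 × O: no H
  Total hydrogens = 5.
Molecular formula: C7H5FN4O2

C7H5FN4O2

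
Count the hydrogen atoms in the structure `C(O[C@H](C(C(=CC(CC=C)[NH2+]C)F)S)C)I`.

Hydrogens are implicit in SMILES; fill each atom to its normal valence:
  5 × C: 1 H each → 5
  3 × C: 2 H each → 6
  2 × C: 3 H each → 6
  1 × C: no H
  1 × F: no H
  1 × I: no H
  1 × N (charge +1): 2 H
  1 × O: no H
  1 × S: 1 H
  Total hydrogens = 20.

20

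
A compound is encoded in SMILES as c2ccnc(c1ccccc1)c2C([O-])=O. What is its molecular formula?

C12H8NO2-

Heavy atoms from the SMILES: 12 C, 1 N, 2 O.
Implicit hydrogens by atom environment:
  8 × C (aromatic): 1 H each → 8
  3 × C (aromatic): no H
  1 × C: no H
  1 × N (aromatic): no H
  1 × O: no H
  1 × O (charge -1): no H
  Total hydrogens = 8.
Net charge -1.
Molecular formula: C12H8NO2-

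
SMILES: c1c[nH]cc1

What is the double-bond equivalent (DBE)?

3

Molecular formula from the SMILES: C4H5N.
DoU = (2C + 2 + N − H − X)/2 = (2·4 + 2 + 1 − 5 − 0)/2 = 6/2 = 3.
(Structurally: 1 ring(s) + 2 π bond(s) = 3.)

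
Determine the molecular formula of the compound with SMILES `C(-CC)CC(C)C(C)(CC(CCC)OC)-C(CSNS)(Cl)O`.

Heavy atoms from the SMILES: 16 C, 1 Cl, 1 N, 2 O, 2 S.
Implicit hydrogens by atom environment:
  7 × C: 2 H each → 14
  5 × C: 3 H each → 15
  2 × C: 1 H each → 2
  2 × C: no H
  1 × Cl: no H
  1 × N: 1 H
  1 × O: 1 H
  1 × O: no H
  1 × S: 1 H
  1 × S: no H
  Total hydrogens = 34.
Molecular formula: C16H34ClNO2S2

C16H34ClNO2S2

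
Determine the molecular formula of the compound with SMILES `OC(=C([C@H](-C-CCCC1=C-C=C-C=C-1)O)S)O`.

Heavy atoms from the SMILES: 13 C, 3 O, 1 S.
Implicit hydrogens by atom environment:
  5 × C (aromatic): 1 H each → 5
  4 × C: 2 H each → 8
  3 × O: 1 H each → 3
  2 × C: no H
  1 × C: 1 H
  1 × C (aromatic): no H
  1 × S: 1 H
  Total hydrogens = 18.
Molecular formula: C13H18O3S

C13H18O3S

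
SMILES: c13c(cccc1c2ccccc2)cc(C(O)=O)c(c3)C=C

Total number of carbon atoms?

The symbol for carbon appears 19 times in the SMILES. Lowercase c denotes aromatic carbon and counts toward C.

19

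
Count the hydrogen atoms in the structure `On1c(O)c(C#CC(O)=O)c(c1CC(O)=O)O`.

7

Hydrogens are implicit in SMILES; fill each atom to its normal valence:
  5 × O: 1 H each → 5
  4 × C (aromatic): no H
  4 × C: no H
  2 × O: no H
  1 × C: 2 H
  1 × N (aromatic): no H
  Total hydrogens = 7.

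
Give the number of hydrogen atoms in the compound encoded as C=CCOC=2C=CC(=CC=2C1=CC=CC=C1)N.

15

Hydrogens are implicit in SMILES; fill each atom to its normal valence:
  8 × C (aromatic): 1 H each → 8
  4 × C (aromatic): no H
  2 × C: 2 H each → 4
  1 × C: 1 H
  1 × N: 2 H
  1 × O: no H
  Total hydrogens = 15.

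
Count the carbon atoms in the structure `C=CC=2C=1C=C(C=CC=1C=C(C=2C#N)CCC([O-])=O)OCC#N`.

18

The symbol for carbon appears 18 times in the SMILES.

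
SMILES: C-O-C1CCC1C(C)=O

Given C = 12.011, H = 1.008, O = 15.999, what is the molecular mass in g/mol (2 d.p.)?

Molecular formula: C7H12O2.
M = 7×12.011 + 12×1.008 + 2×15.999 = 128.17 g/mol.

128.17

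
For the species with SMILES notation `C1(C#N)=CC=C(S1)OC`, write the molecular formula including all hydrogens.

C6H5NOS

Heavy atoms from the SMILES: 6 C, 1 N, 1 O, 1 S.
Implicit hydrogens by atom environment:
  2 × C (aromatic): 1 H each → 2
  2 × C (aromatic): no H
  1 × C: 3 H
  1 × C: no H
  1 × N: no H
  1 × O: no H
  1 × S (aromatic): no H
  Total hydrogens = 5.
Molecular formula: C6H5NOS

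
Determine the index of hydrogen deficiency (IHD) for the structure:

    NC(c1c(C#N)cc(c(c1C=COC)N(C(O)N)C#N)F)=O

Molecular formula from the SMILES: C13H12FN5O3.
DoU = (2C + 2 + N − H − X)/2 = (2·13 + 2 + 5 − 12 − 1)/2 = 20/2 = 10.
(Structurally: 1 ring(s) + 9 π bond(s) = 10.)

10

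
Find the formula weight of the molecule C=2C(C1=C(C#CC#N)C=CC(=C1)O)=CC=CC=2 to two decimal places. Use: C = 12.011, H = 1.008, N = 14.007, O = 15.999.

219.24

Molecular formula: C15H9NO.
M = 15×12.011 + 9×1.008 + 1×14.007 + 1×15.999 = 219.24 g/mol.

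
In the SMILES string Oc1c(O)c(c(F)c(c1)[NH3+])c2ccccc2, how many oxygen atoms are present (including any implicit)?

The symbol for oxygen appears 2 times in the SMILES.

2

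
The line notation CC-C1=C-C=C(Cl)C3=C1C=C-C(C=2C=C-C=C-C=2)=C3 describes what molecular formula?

C18H15Cl

Heavy atoms from the SMILES: 18 C, 1 Cl.
Implicit hydrogens by atom environment:
  10 × C (aromatic): 1 H each → 10
  6 × C (aromatic): no H
  1 × C: 3 H
  1 × C: 2 H
  1 × Cl: no H
  Total hydrogens = 15.
Molecular formula: C18H15Cl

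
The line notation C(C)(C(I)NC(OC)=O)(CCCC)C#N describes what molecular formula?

C10H17IN2O2

Heavy atoms from the SMILES: 10 C, 1 I, 2 N, 2 O.
Implicit hydrogens by atom environment:
  3 × C: 3 H each → 9
  3 × C: 2 H each → 6
  3 × C: no H
  2 × O: no H
  1 × C: 1 H
  1 × I: no H
  1 × N: 1 H
  1 × N: no H
  Total hydrogens = 17.
Molecular formula: C10H17IN2O2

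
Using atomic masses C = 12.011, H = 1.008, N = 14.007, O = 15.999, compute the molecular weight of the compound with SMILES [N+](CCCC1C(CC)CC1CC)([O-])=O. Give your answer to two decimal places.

199.29

Molecular formula: C11H21NO2.
M = 11×12.011 + 21×1.008 + 1×14.007 + 2×15.999 = 199.29 g/mol.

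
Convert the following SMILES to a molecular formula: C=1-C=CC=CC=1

C6H6

Heavy atoms from the SMILES: 6 C.
Implicit hydrogens by atom environment:
  6 × C (aromatic): 1 H each → 6
  Total hydrogens = 6.
Molecular formula: C6H6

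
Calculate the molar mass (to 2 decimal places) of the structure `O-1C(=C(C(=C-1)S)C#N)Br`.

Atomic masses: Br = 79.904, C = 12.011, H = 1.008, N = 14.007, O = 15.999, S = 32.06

Molecular formula: C5H2BrNOS.
M = 1×79.904 + 5×12.011 + 2×1.008 + 1×14.007 + 1×15.999 + 1×32.06 = 204.04 g/mol.

204.04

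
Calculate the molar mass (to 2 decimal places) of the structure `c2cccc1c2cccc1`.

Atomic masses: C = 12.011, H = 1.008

128.17

Molecular formula: C10H8.
M = 10×12.011 + 8×1.008 = 128.17 g/mol.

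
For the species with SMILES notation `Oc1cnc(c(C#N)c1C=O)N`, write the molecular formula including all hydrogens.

Heavy atoms from the SMILES: 7 C, 3 N, 2 O.
Implicit hydrogens by atom environment:
  4 × C (aromatic): no H
  1 × C (aromatic): 1 H
  1 × C: 1 H
  1 × C: no H
  1 × N: 2 H
  1 × N (aromatic): no H
  1 × N: no H
  1 × O: 1 H
  1 × O: no H
  Total hydrogens = 5.
Molecular formula: C7H5N3O2

C7H5N3O2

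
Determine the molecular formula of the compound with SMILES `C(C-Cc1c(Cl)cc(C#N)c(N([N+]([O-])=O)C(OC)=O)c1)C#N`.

C13H11ClN4O4

Heavy atoms from the SMILES: 13 C, 1 Cl, 4 N, 4 O.
Implicit hydrogens by atom environment:
  4 × C (aromatic): no H
  3 × C: 2 H each → 6
  3 × C: no H
  3 × N: no H
  3 × O: no H
  2 × C (aromatic): 1 H each → 2
  1 × C: 3 H
  1 × Cl: no H
  1 × N (charge +1): no H
  1 × O (charge -1): no H
  Total hydrogens = 11.
Molecular formula: C13H11ClN4O4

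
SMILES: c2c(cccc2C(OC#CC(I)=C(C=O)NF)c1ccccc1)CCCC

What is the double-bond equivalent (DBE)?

Molecular formula from the SMILES: C22H21FINO2.
DoU = (2C + 2 + N − H − X)/2 = (2·22 + 2 + 1 − 21 − 2)/2 = 24/2 = 12.
(Structurally: 2 ring(s) + 10 π bond(s) = 12.)

12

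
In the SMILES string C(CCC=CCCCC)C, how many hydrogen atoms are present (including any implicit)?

Hydrogens are implicit in SMILES; fill each atom to its normal valence:
  6 × C: 2 H each → 12
  2 × C: 3 H each → 6
  2 × C: 1 H each → 2
  Total hydrogens = 20.

20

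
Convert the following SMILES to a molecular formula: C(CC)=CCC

Heavy atoms from the SMILES: 6 C.
Implicit hydrogens by atom environment:
  2 × C: 3 H each → 6
  2 × C: 2 H each → 4
  2 × C: 1 H each → 2
  Total hydrogens = 12.
Molecular formula: C6H12

C6H12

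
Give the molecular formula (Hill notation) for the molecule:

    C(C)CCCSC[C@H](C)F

Heavy atoms from the SMILES: 8 C, 1 F, 1 S.
Implicit hydrogens by atom environment:
  5 × C: 2 H each → 10
  2 × C: 3 H each → 6
  1 × C: 1 H
  1 × F: no H
  1 × S: no H
  Total hydrogens = 17.
Molecular formula: C8H17FS

C8H17FS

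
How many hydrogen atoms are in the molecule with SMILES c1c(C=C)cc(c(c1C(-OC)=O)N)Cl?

Hydrogens are implicit in SMILES; fill each atom to its normal valence:
  4 × C (aromatic): no H
  2 × C (aromatic): 1 H each → 2
  2 × O: no H
  1 × C: 3 H
  1 × C: 2 H
  1 × C: 1 H
  1 × C: no H
  1 × Cl: no H
  1 × N: 2 H
  Total hydrogens = 10.

10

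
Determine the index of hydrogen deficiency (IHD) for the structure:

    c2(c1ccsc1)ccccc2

Molecular formula from the SMILES: C10H8S.
DoU = (2C + 2 + N − H − X)/2 = (2·10 + 2 + 0 − 8 − 0)/2 = 14/2 = 7.
(Structurally: 2 ring(s) + 5 π bond(s) = 7.)

7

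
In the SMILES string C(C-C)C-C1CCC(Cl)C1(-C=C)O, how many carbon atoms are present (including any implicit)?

The symbol for carbon appears 11 times in the SMILES. (Cl is a single chlorine, not C + l.)

11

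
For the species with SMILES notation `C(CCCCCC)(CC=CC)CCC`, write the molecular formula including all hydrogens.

C14H28

Heavy atoms from the SMILES: 14 C.
Implicit hydrogens by atom environment:
  8 × C: 2 H each → 16
  3 × C: 3 H each → 9
  3 × C: 1 H each → 3
  Total hydrogens = 28.
Molecular formula: C14H28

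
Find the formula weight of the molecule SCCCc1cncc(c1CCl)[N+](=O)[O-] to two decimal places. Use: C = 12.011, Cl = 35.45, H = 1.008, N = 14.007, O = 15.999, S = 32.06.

Molecular formula: C9H11ClN2O2S.
M = 9×12.011 + 1×35.45 + 11×1.008 + 2×14.007 + 2×15.999 + 1×32.06 = 246.71 g/mol.

246.71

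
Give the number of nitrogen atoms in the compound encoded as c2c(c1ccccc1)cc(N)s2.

The symbol for nitrogen appears 1 time in the SMILES.

1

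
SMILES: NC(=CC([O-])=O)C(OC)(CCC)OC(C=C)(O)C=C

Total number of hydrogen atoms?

20

Hydrogens are implicit in SMILES; fill each atom to its normal valence:
  4 × C: 2 H each → 8
  4 × C: no H
  3 × C: 1 H each → 3
  3 × O: no H
  2 × C: 3 H each → 6
  1 × N: 2 H
  1 × O: 1 H
  1 × O (charge -1): no H
  Total hydrogens = 20.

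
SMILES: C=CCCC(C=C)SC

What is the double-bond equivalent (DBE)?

2

Molecular formula from the SMILES: C8H14S.
DoU = (2C + 2 + N − H − X)/2 = (2·8 + 2 + 0 − 14 − 0)/2 = 4/2 = 2.
(Structurally: 0 ring(s) + 2 π bond(s) = 2.)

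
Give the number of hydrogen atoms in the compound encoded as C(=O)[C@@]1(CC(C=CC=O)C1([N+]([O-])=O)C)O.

11

Hydrogens are implicit in SMILES; fill each atom to its normal valence:
  5 × C: 1 H each → 5
  3 × O: no H
  2 × C: no H
  1 × C: 3 H
  1 × C: 2 H
  1 × N (charge +1): no H
  1 × O: 1 H
  1 × O (charge -1): no H
  Total hydrogens = 11.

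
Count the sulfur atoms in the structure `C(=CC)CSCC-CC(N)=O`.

The symbol for sulfur appears 1 time in the SMILES.

1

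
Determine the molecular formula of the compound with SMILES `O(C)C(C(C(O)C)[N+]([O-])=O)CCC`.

C8H17NO4

Heavy atoms from the SMILES: 8 C, 1 N, 4 O.
Implicit hydrogens by atom environment:
  3 × C: 3 H each → 9
  3 × C: 1 H each → 3
  2 × C: 2 H each → 4
  2 × O: no H
  1 × N (charge +1): no H
  1 × O: 1 H
  1 × O (charge -1): no H
  Total hydrogens = 17.
Molecular formula: C8H17NO4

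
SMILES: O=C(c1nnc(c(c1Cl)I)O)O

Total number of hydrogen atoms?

2

Hydrogens are implicit in SMILES; fill each atom to its normal valence:
  4 × C (aromatic): no H
  2 × N (aromatic): no H
  2 × O: 1 H each → 2
  1 × C: no H
  1 × Cl: no H
  1 × I: no H
  1 × O: no H
  Total hydrogens = 2.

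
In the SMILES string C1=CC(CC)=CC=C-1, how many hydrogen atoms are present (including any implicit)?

Hydrogens are implicit in SMILES; fill each atom to its normal valence:
  5 × C (aromatic): 1 H each → 5
  1 × C: 3 H
  1 × C: 2 H
  1 × C (aromatic): no H
  Total hydrogens = 10.

10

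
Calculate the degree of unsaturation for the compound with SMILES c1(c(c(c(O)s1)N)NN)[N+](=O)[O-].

4

Molecular formula from the SMILES: C4H6N4O3S.
DoU = (2C + 2 + N − H − X)/2 = (2·4 + 2 + 4 − 6 − 0)/2 = 8/2 = 4.
(Structurally: 1 ring(s) + 3 π bond(s) = 4.)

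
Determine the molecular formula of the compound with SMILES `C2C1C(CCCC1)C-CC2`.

Heavy atoms from the SMILES: 10 C.
Implicit hydrogens by atom environment:
  8 × C: 2 H each → 16
  2 × C: 1 H each → 2
  Total hydrogens = 18.
Molecular formula: C10H18

C10H18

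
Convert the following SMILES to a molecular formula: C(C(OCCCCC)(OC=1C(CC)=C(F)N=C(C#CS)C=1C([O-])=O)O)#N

Heavy atoms from the SMILES: 17 C, 1 F, 2 N, 5 O, 1 S.
Implicit hydrogens by atom environment:
  5 × C: 2 H each → 10
  5 × C (aromatic): no H
  5 × C: no H
  3 × O: no H
  2 × C: 3 H each → 6
  1 × F: no H
  1 × N (aromatic): no H
  1 × N: no H
  1 × O: 1 H
  1 × O (charge -1): no H
  1 × S: 1 H
  Total hydrogens = 18.
Net charge -1.
Molecular formula: C17H18FN2O5S-

C17H18FN2O5S-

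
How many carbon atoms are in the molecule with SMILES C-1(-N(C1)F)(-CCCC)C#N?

The symbol for carbon appears 7 times in the SMILES.

7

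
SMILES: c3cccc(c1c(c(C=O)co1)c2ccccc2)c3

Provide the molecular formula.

C17H12O2

Heavy atoms from the SMILES: 17 C, 2 O.
Implicit hydrogens by atom environment:
  11 × C (aromatic): 1 H each → 11
  5 × C (aromatic): no H
  1 × C: 1 H
  1 × O (aromatic): no H
  1 × O: no H
  Total hydrogens = 12.
Molecular formula: C17H12O2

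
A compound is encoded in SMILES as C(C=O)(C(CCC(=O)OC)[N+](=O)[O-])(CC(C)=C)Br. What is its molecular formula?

C11H16BrNO5

Heavy atoms from the SMILES: 1 Br, 11 C, 1 N, 5 O.
Implicit hydrogens by atom environment:
  4 × C: 2 H each → 8
  4 × O: no H
  3 × C: no H
  2 × C: 3 H each → 6
  2 × C: 1 H each → 2
  1 × Br: no H
  1 × N (charge +1): no H
  1 × O (charge -1): no H
  Total hydrogens = 16.
Molecular formula: C11H16BrNO5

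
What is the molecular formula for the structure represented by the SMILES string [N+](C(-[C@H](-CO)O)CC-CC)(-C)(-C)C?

C10H24NO2+

Heavy atoms from the SMILES: 10 C, 1 N, 2 O.
Implicit hydrogens by atom environment:
  4 × C: 3 H each → 12
  4 × C: 2 H each → 8
  2 × C: 1 H each → 2
  2 × O: 1 H each → 2
  1 × N (charge +1): no H
  Total hydrogens = 24.
Net charge +1.
Molecular formula: C10H24NO2+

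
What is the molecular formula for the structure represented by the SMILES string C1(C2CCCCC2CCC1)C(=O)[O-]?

C11H17O2-

Heavy atoms from the SMILES: 11 C, 2 O.
Implicit hydrogens by atom environment:
  7 × C: 2 H each → 14
  3 × C: 1 H each → 3
  1 × C: no H
  1 × O: no H
  1 × O (charge -1): no H
  Total hydrogens = 17.
Net charge -1.
Molecular formula: C11H17O2-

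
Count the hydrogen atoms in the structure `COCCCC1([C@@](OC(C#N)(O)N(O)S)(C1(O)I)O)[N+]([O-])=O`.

Hydrogens are implicit in SMILES; fill each atom to its normal valence:
  5 × C: no H
  4 × O: 1 H each → 4
  3 × C: 2 H each → 6
  3 × O: no H
  2 × N: no H
  1 × C: 3 H
  1 × I: no H
  1 × N (charge +1): no H
  1 × O (charge -1): no H
  1 × S: 1 H
  Total hydrogens = 14.

14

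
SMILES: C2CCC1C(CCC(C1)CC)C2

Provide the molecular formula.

Heavy atoms from the SMILES: 12 C.
Implicit hydrogens by atom environment:
  8 × C: 2 H each → 16
  3 × C: 1 H each → 3
  1 × C: 3 H
  Total hydrogens = 22.
Molecular formula: C12H22

C12H22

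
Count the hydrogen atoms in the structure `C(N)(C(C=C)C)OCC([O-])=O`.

12

Hydrogens are implicit in SMILES; fill each atom to its normal valence:
  3 × C: 1 H each → 3
  2 × C: 2 H each → 4
  2 × O: no H
  1 × C: 3 H
  1 × C: no H
  1 × N: 2 H
  1 × O (charge -1): no H
  Total hydrogens = 12.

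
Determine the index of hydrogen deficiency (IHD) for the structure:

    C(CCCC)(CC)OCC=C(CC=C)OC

Molecular formula from the SMILES: C14H26O2.
DoU = (2C + 2 + N − H − X)/2 = (2·14 + 2 + 0 − 26 − 0)/2 = 4/2 = 2.
(Structurally: 0 ring(s) + 2 π bond(s) = 2.)

2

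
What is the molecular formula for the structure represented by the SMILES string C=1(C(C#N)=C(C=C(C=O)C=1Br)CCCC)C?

C13H14BrNO

Heavy atoms from the SMILES: 1 Br, 13 C, 1 N, 1 O.
Implicit hydrogens by atom environment:
  5 × C (aromatic): no H
  3 × C: 2 H each → 6
  2 × C: 3 H each → 6
  1 × Br: no H
  1 × C (aromatic): 1 H
  1 × C: 1 H
  1 × C: no H
  1 × N: no H
  1 × O: no H
  Total hydrogens = 14.
Molecular formula: C13H14BrNO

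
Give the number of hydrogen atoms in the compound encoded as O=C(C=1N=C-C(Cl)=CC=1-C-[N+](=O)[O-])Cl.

4

Hydrogens are implicit in SMILES; fill each atom to its normal valence:
  3 × C (aromatic): no H
  2 × C (aromatic): 1 H each → 2
  2 × Cl: no H
  2 × O: no H
  1 × C: 2 H
  1 × C: no H
  1 × N (aromatic): no H
  1 × N (charge +1): no H
  1 × O (charge -1): no H
  Total hydrogens = 4.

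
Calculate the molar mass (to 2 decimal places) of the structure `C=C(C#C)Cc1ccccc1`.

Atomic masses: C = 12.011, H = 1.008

Molecular formula: C11H10.
M = 11×12.011 + 10×1.008 = 142.20 g/mol.

142.20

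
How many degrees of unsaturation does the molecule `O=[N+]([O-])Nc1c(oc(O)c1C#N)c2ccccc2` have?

10

Molecular formula from the SMILES: C11H7N3O4.
DoU = (2C + 2 + N − H − X)/2 = (2·11 + 2 + 3 − 7 − 0)/2 = 20/2 = 10.
(Structurally: 2 ring(s) + 8 π bond(s) = 10.)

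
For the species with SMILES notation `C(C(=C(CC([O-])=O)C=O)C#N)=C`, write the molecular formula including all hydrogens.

C8H6NO3-

Heavy atoms from the SMILES: 8 C, 1 N, 3 O.
Implicit hydrogens by atom environment:
  4 × C: no H
  2 × C: 2 H each → 4
  2 × C: 1 H each → 2
  2 × O: no H
  1 × N: no H
  1 × O (charge -1): no H
  Total hydrogens = 6.
Net charge -1.
Molecular formula: C8H6NO3-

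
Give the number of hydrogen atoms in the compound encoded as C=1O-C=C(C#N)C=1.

3

Hydrogens are implicit in SMILES; fill each atom to its normal valence:
  3 × C (aromatic): 1 H each → 3
  1 × C (aromatic): no H
  1 × C: no H
  1 × N: no H
  1 × O (aromatic): no H
  Total hydrogens = 3.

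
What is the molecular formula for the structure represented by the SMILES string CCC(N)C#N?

C4H8N2

Heavy atoms from the SMILES: 4 C, 2 N.
Implicit hydrogens by atom environment:
  1 × C: 3 H
  1 × C: 2 H
  1 × C: 1 H
  1 × C: no H
  1 × N: 2 H
  1 × N: no H
  Total hydrogens = 8.
Molecular formula: C4H8N2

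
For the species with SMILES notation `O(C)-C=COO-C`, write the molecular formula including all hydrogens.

C4H8O3

Heavy atoms from the SMILES: 4 C, 3 O.
Implicit hydrogens by atom environment:
  3 × O: no H
  2 × C: 3 H each → 6
  2 × C: 1 H each → 2
  Total hydrogens = 8.
Molecular formula: C4H8O3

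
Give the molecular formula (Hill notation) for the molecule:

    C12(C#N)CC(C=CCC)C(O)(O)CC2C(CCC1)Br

Heavy atoms from the SMILES: 1 Br, 15 C, 1 N, 2 O.
Implicit hydrogens by atom environment:
  6 × C: 2 H each → 12
  5 × C: 1 H each → 5
  3 × C: no H
  2 × O: 1 H each → 2
  1 × Br: no H
  1 × C: 3 H
  1 × N: no H
  Total hydrogens = 22.
Molecular formula: C15H22BrNO2

C15H22BrNO2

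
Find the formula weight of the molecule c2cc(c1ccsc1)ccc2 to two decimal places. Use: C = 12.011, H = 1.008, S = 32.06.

Molecular formula: C10H8S.
M = 10×12.011 + 8×1.008 + 1×32.06 = 160.23 g/mol.

160.23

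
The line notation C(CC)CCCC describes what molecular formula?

C7H16

Heavy atoms from the SMILES: 7 C.
Implicit hydrogens by atom environment:
  5 × C: 2 H each → 10
  2 × C: 3 H each → 6
  Total hydrogens = 16.
Molecular formula: C7H16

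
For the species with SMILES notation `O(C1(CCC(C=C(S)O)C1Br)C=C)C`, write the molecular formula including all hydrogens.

C10H15BrO2S

Heavy atoms from the SMILES: 1 Br, 10 C, 2 O, 1 S.
Implicit hydrogens by atom environment:
  4 × C: 1 H each → 4
  3 × C: 2 H each → 6
  2 × C: no H
  1 × Br: no H
  1 × C: 3 H
  1 × O: 1 H
  1 × O: no H
  1 × S: 1 H
  Total hydrogens = 15.
Molecular formula: C10H15BrO2S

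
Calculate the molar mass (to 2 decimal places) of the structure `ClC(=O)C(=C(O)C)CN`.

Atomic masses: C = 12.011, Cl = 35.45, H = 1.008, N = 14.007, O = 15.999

Molecular formula: C5H8ClNO2.
M = 5×12.011 + 1×35.45 + 8×1.008 + 1×14.007 + 2×15.999 = 149.57 g/mol.

149.57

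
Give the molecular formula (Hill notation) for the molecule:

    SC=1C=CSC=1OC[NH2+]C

Heavy atoms from the SMILES: 6 C, 1 N, 1 O, 2 S.
Implicit hydrogens by atom environment:
  2 × C (aromatic): 1 H each → 2
  2 × C (aromatic): no H
  1 × C: 3 H
  1 × C: 2 H
  1 × N (charge +1): 2 H
  1 × O: no H
  1 × S: 1 H
  1 × S (aromatic): no H
  Total hydrogens = 10.
Net charge +1.
Molecular formula: C6H10NOS2+

C6H10NOS2+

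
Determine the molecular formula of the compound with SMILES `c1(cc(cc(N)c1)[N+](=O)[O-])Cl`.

C6H5ClN2O2

Heavy atoms from the SMILES: 6 C, 1 Cl, 2 N, 2 O.
Implicit hydrogens by atom environment:
  3 × C (aromatic): 1 H each → 3
  3 × C (aromatic): no H
  1 × Cl: no H
  1 × N: 2 H
  1 × N (charge +1): no H
  1 × O: no H
  1 × O (charge -1): no H
  Total hydrogens = 5.
Molecular formula: C6H5ClN2O2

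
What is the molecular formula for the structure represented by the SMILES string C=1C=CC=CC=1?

Heavy atoms from the SMILES: 6 C.
Implicit hydrogens by atom environment:
  6 × C (aromatic): 1 H each → 6
  Total hydrogens = 6.
Molecular formula: C6H6

C6H6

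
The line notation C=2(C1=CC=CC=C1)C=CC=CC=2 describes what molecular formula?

C12H10

Heavy atoms from the SMILES: 12 C.
Implicit hydrogens by atom environment:
  10 × C (aromatic): 1 H each → 10
  2 × C (aromatic): no H
  Total hydrogens = 10.
Molecular formula: C12H10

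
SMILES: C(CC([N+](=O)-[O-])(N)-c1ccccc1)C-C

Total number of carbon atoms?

The symbol for carbon appears 11 times in the SMILES. Lowercase c denotes aromatic carbon and counts toward C.

11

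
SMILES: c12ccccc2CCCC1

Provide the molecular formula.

C10H12

Heavy atoms from the SMILES: 10 C.
Implicit hydrogens by atom environment:
  4 × C: 2 H each → 8
  4 × C (aromatic): 1 H each → 4
  2 × C (aromatic): no H
  Total hydrogens = 12.
Molecular formula: C10H12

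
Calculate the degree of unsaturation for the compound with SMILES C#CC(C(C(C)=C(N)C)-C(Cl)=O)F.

4

Molecular formula from the SMILES: C9H11ClFNO.
DoU = (2C + 2 + N − H − X)/2 = (2·9 + 2 + 1 − 11 − 2)/2 = 8/2 = 4.
(Structurally: 0 ring(s) + 4 π bond(s) = 4.)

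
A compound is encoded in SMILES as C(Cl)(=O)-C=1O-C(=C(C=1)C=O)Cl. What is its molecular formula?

Heavy atoms from the SMILES: 6 C, 2 Cl, 3 O.
Implicit hydrogens by atom environment:
  3 × C (aromatic): no H
  2 × Cl: no H
  2 × O: no H
  1 × C (aromatic): 1 H
  1 × C: 1 H
  1 × C: no H
  1 × O (aromatic): no H
  Total hydrogens = 2.
Molecular formula: C6H2Cl2O3

C6H2Cl2O3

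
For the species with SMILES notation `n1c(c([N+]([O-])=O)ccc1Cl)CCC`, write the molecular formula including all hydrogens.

C8H9ClN2O2

Heavy atoms from the SMILES: 8 C, 1 Cl, 2 N, 2 O.
Implicit hydrogens by atom environment:
  3 × C (aromatic): no H
  2 × C: 2 H each → 4
  2 × C (aromatic): 1 H each → 2
  1 × C: 3 H
  1 × Cl: no H
  1 × N (aromatic): no H
  1 × N (charge +1): no H
  1 × O: no H
  1 × O (charge -1): no H
  Total hydrogens = 9.
Molecular formula: C8H9ClN2O2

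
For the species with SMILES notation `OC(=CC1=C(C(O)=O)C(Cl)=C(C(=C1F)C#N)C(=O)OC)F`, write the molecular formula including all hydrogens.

Heavy atoms from the SMILES: 12 C, 1 Cl, 2 F, 1 N, 5 O.
Implicit hydrogens by atom environment:
  6 × C (aromatic): no H
  4 × C: no H
  3 × O: no H
  2 × F: no H
  2 × O: 1 H each → 2
  1 × C: 3 H
  1 × C: 1 H
  1 × Cl: no H
  1 × N: no H
  Total hydrogens = 6.
Molecular formula: C12H6ClF2NO5

C12H6ClF2NO5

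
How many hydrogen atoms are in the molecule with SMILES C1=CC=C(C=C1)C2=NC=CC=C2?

Hydrogens are implicit in SMILES; fill each atom to its normal valence:
  9 × C (aromatic): 1 H each → 9
  2 × C (aromatic): no H
  1 × N (aromatic): no H
  Total hydrogens = 9.

9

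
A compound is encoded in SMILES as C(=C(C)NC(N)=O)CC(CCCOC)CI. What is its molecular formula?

Heavy atoms from the SMILES: 11 C, 1 I, 2 N, 2 O.
Implicit hydrogens by atom environment:
  5 × C: 2 H each → 10
  2 × C: 3 H each → 6
  2 × C: 1 H each → 2
  2 × C: no H
  2 × O: no H
  1 × I: no H
  1 × N: 2 H
  1 × N: 1 H
  Total hydrogens = 21.
Molecular formula: C11H21IN2O2

C11H21IN2O2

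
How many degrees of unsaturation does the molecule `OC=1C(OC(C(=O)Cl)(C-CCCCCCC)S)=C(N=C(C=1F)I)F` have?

Molecular formula from the SMILES: C15H19ClF2INO3S.
DoU = (2C + 2 + N − H − X)/2 = (2·15 + 2 + 1 − 19 − 4)/2 = 10/2 = 5.
(Structurally: 1 ring(s) + 4 π bond(s) = 5.)

5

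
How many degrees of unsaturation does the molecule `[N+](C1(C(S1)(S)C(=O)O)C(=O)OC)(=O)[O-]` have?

4

Molecular formula from the SMILES: C5H5NO6S2.
DoU = (2C + 2 + N − H − X)/2 = (2·5 + 2 + 1 − 5 − 0)/2 = 8/2 = 4.
(Structurally: 1 ring(s) + 3 π bond(s) = 4.)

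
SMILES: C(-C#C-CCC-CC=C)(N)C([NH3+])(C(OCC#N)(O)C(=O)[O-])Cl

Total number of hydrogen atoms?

Hydrogens are implicit in SMILES; fill each atom to its normal valence:
  6 × C: 2 H each → 12
  6 × C: no H
  2 × C: 1 H each → 2
  2 × O: no H
  1 × Cl: no H
  1 × N (charge +1): 3 H
  1 × N: 2 H
  1 × N: no H
  1 × O: 1 H
  1 × O (charge -1): no H
  Total hydrogens = 20.

20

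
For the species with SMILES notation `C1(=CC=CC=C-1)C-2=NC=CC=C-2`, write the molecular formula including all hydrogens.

C11H9N

Heavy atoms from the SMILES: 11 C, 1 N.
Implicit hydrogens by atom environment:
  9 × C (aromatic): 1 H each → 9
  2 × C (aromatic): no H
  1 × N (aromatic): no H
  Total hydrogens = 9.
Molecular formula: C11H9N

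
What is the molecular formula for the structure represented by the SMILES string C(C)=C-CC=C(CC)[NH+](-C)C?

Heavy atoms from the SMILES: 10 C, 1 N.
Implicit hydrogens by atom environment:
  4 × C: 3 H each → 12
  3 × C: 1 H each → 3
  2 × C: 2 H each → 4
  1 × C: no H
  1 × N (charge +1): 1 H
  Total hydrogens = 20.
Net charge +1.
Molecular formula: C10H20N+

C10H20N+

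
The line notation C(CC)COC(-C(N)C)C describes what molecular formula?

Heavy atoms from the SMILES: 8 C, 1 N, 1 O.
Implicit hydrogens by atom environment:
  3 × C: 3 H each → 9
  3 × C: 2 H each → 6
  2 × C: 1 H each → 2
  1 × N: 2 H
  1 × O: no H
  Total hydrogens = 19.
Molecular formula: C8H19NO

C8H19NO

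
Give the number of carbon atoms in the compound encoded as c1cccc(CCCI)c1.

9

The symbol for carbon appears 9 times in the SMILES. Lowercase c denotes aromatic carbon and counts toward C.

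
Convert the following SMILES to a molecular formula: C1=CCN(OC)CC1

C6H11NO

Heavy atoms from the SMILES: 6 C, 1 N, 1 O.
Implicit hydrogens by atom environment:
  3 × C: 2 H each → 6
  2 × C: 1 H each → 2
  1 × C: 3 H
  1 × N: no H
  1 × O: no H
  Total hydrogens = 11.
Molecular formula: C6H11NO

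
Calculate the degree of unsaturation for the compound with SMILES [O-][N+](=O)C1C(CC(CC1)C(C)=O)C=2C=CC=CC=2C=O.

Molecular formula from the SMILES: C15H17NO4.
DoU = (2C + 2 + N − H − X)/2 = (2·15 + 2 + 1 − 17 − 0)/2 = 16/2 = 8.
(Structurally: 2 ring(s) + 6 π bond(s) = 8.)

8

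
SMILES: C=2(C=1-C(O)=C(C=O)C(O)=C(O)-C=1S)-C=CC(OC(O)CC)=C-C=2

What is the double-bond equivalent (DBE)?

9

Molecular formula from the SMILES: C16H16O6S.
DoU = (2C + 2 + N − H − X)/2 = (2·16 + 2 + 0 − 16 − 0)/2 = 18/2 = 9.
(Structurally: 2 ring(s) + 7 π bond(s) = 9.)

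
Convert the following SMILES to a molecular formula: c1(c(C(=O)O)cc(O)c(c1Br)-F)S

Heavy atoms from the SMILES: 1 Br, 7 C, 1 F, 3 O, 1 S.
Implicit hydrogens by atom environment:
  5 × C (aromatic): no H
  2 × O: 1 H each → 2
  1 × Br: no H
  1 × C (aromatic): 1 H
  1 × C: no H
  1 × F: no H
  1 × O: no H
  1 × S: 1 H
  Total hydrogens = 4.
Molecular formula: C7H4BrFO3S

C7H4BrFO3S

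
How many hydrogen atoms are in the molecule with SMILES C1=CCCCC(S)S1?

Hydrogens are implicit in SMILES; fill each atom to its normal valence:
  3 × C: 2 H each → 6
  3 × C: 1 H each → 3
  1 × S: 1 H
  1 × S: no H
  Total hydrogens = 10.

10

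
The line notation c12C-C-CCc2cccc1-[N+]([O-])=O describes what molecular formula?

C10H11NO2

Heavy atoms from the SMILES: 10 C, 1 N, 2 O.
Implicit hydrogens by atom environment:
  4 × C: 2 H each → 8
  3 × C (aromatic): 1 H each → 3
  3 × C (aromatic): no H
  1 × N (charge +1): no H
  1 × O: no H
  1 × O (charge -1): no H
  Total hydrogens = 11.
Molecular formula: C10H11NO2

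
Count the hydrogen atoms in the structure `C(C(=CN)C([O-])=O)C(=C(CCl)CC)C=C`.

Hydrogens are implicit in SMILES; fill each atom to its normal valence:
  4 × C: 2 H each → 8
  4 × C: no H
  2 × C: 1 H each → 2
  1 × C: 3 H
  1 × Cl: no H
  1 × N: 2 H
  1 × O: no H
  1 × O (charge -1): no H
  Total hydrogens = 15.

15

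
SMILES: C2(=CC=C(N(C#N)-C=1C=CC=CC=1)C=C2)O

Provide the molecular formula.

C13H10N2O

Heavy atoms from the SMILES: 13 C, 2 N, 1 O.
Implicit hydrogens by atom environment:
  9 × C (aromatic): 1 H each → 9
  3 × C (aromatic): no H
  2 × N: no H
  1 × C: no H
  1 × O: 1 H
  Total hydrogens = 10.
Molecular formula: C13H10N2O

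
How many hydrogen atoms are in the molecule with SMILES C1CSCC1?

8

Hydrogens are implicit in SMILES; fill each atom to its normal valence:
  4 × C: 2 H each → 8
  1 × S: no H
  Total hydrogens = 8.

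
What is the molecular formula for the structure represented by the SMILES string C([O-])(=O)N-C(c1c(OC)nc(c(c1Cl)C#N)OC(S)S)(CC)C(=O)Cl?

Heavy atoms from the SMILES: 13 C, 2 Cl, 3 N, 5 O, 2 S.
Implicit hydrogens by atom environment:
  5 × C (aromatic): no H
  4 × C: no H
  4 × O: no H
  2 × C: 3 H each → 6
  2 × Cl: no H
  2 × S: 1 H each → 2
  1 × C: 2 H
  1 × C: 1 H
  1 × N: 1 H
  1 × N (aromatic): no H
  1 × N: no H
  1 × O (charge -1): no H
  Total hydrogens = 12.
Net charge -1.
Molecular formula: C13H12Cl2N3O5S2-

C13H12Cl2N3O5S2-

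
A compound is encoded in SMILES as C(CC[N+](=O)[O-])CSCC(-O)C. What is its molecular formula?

Heavy atoms from the SMILES: 7 C, 1 N, 3 O, 1 S.
Implicit hydrogens by atom environment:
  5 × C: 2 H each → 10
  1 × C: 3 H
  1 × C: 1 H
  1 × N (charge +1): no H
  1 × O: 1 H
  1 × O: no H
  1 × O (charge -1): no H
  1 × S: no H
  Total hydrogens = 15.
Molecular formula: C7H15NO3S

C7H15NO3S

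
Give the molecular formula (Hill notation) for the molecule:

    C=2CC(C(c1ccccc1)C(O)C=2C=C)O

Heavy atoms from the SMILES: 14 C, 2 O.
Implicit hydrogens by atom environment:
  5 × C: 1 H each → 5
  5 × C (aromatic): 1 H each → 5
  2 × C: 2 H each → 4
  2 × O: 1 H each → 2
  1 × C: no H
  1 × C (aromatic): no H
  Total hydrogens = 16.
Molecular formula: C14H16O2

C14H16O2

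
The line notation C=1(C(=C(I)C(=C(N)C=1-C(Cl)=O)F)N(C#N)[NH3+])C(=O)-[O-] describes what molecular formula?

C9H5ClFIN4O3

Heavy atoms from the SMILES: 9 C, 1 Cl, 1 F, 1 I, 4 N, 3 O.
Implicit hydrogens by atom environment:
  6 × C (aromatic): no H
  3 × C: no H
  2 × N: no H
  2 × O: no H
  1 × Cl: no H
  1 × F: no H
  1 × I: no H
  1 × N (charge +1): 3 H
  1 × N: 2 H
  1 × O (charge -1): no H
  Total hydrogens = 5.
Molecular formula: C9H5ClFIN4O3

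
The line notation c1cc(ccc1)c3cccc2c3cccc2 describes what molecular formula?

C16H12

Heavy atoms from the SMILES: 16 C.
Implicit hydrogens by atom environment:
  12 × C (aromatic): 1 H each → 12
  4 × C (aromatic): no H
  Total hydrogens = 12.
Molecular formula: C16H12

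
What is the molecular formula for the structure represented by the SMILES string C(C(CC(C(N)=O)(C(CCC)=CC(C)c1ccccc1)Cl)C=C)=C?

C21H28ClNO

Heavy atoms from the SMILES: 21 C, 1 Cl, 1 N, 1 O.
Implicit hydrogens by atom environment:
  5 × C: 2 H each → 10
  5 × C: 1 H each → 5
  5 × C (aromatic): 1 H each → 5
  3 × C: no H
  2 × C: 3 H each → 6
  1 × C (aromatic): no H
  1 × Cl: no H
  1 × N: 2 H
  1 × O: no H
  Total hydrogens = 28.
Molecular formula: C21H28ClNO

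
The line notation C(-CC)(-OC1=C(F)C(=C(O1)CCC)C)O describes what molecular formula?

Heavy atoms from the SMILES: 11 C, 1 F, 3 O.
Implicit hydrogens by atom environment:
  4 × C (aromatic): no H
  3 × C: 3 H each → 9
  3 × C: 2 H each → 6
  1 × C: 1 H
  1 × F: no H
  1 × O: 1 H
  1 × O (aromatic): no H
  1 × O: no H
  Total hydrogens = 17.
Molecular formula: C11H17FO3

C11H17FO3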